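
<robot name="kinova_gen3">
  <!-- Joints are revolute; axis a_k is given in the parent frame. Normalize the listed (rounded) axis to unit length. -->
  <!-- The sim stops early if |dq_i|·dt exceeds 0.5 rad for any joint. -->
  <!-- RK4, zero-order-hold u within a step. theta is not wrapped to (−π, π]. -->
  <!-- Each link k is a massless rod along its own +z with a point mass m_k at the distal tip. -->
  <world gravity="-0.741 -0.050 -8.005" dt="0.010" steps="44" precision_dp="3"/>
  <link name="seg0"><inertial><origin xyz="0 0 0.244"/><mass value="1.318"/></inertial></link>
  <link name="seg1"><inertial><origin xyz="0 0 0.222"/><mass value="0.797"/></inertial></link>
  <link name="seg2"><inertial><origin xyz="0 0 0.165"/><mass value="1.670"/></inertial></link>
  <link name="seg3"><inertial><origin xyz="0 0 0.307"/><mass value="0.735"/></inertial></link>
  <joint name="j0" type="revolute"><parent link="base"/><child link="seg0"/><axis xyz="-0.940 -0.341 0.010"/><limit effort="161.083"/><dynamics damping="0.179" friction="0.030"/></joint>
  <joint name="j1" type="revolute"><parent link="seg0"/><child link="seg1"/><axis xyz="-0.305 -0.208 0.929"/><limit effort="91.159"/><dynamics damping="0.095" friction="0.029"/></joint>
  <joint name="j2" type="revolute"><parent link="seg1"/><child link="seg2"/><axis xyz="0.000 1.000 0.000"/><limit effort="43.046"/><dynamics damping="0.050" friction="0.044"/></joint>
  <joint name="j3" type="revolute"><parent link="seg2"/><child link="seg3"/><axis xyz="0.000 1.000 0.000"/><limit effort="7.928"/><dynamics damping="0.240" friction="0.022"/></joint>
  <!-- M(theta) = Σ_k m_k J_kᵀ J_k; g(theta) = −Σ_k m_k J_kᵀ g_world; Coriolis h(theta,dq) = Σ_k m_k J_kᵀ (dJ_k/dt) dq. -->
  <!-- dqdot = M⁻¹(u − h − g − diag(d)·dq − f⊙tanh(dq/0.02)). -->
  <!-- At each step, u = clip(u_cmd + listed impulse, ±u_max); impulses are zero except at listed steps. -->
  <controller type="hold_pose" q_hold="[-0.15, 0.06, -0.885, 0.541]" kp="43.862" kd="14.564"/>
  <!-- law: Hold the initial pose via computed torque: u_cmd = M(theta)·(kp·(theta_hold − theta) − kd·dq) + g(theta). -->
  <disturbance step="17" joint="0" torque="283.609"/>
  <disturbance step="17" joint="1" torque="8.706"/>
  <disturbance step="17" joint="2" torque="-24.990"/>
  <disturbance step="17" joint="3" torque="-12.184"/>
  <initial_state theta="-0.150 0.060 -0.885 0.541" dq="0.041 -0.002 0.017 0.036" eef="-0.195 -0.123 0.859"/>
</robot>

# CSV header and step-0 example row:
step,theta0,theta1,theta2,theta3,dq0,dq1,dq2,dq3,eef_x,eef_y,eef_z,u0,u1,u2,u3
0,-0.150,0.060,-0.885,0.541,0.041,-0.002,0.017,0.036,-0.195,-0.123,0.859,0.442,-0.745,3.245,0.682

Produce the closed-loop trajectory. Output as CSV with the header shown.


step,theta0,theta1,theta2,theta3,dq0,dq1,dq2,dq3,eef_x,eef_y,eef_z,u0,u1,u2,u3
1,-0.150,0.060,-0.885,0.541,0.035,-0.004,0.015,0.024,-0.195,-0.122,0.859,0.527,-0.746,3.252,0.689
2,-0.149,0.060,-0.885,0.542,0.029,-0.005,0.013,0.017,-0.195,-0.122,0.859,0.603,-0.748,3.259,0.694
3,-0.149,0.060,-0.885,0.542,0.024,-0.004,0.011,0.012,-0.195,-0.122,0.859,0.670,-0.749,3.264,0.698
4,-0.149,0.060,-0.884,0.542,0.020,-0.004,0.008,0.008,-0.195,-0.122,0.859,0.729,-0.751,3.269,0.701
5,-0.149,0.060,-0.884,0.542,0.016,-0.003,0.006,0.006,-0.195,-0.122,0.859,0.782,-0.752,3.272,0.703
6,-0.148,0.060,-0.884,0.542,0.013,-0.002,0.005,0.005,-0.195,-0.121,0.859,0.829,-0.752,3.274,0.705
7,-0.148,0.060,-0.884,0.542,0.010,-0.002,0.003,0.003,-0.195,-0.121,0.859,0.870,-0.753,3.276,0.706
8,-0.148,0.060,-0.884,0.542,0.008,-0.001,0.002,0.002,-0.195,-0.121,0.859,0.906,-0.753,3.277,0.707
9,-0.148,0.060,-0.884,0.542,0.006,-0.001,0.002,0.001,-0.195,-0.121,0.859,0.938,-0.753,3.278,0.707
10,-0.148,0.060,-0.884,0.542,0.004,-0.000,0.001,0.001,-0.195,-0.121,0.859,0.965,-0.753,3.278,0.708
11,-0.148,0.060,-0.884,0.542,0.003,-0.000,0.000,0.000,-0.195,-0.121,0.859,0.990,-0.753,3.278,0.708
12,-0.148,0.060,-0.884,0.542,0.002,0.000,-0.000,-0.000,-0.195,-0.121,0.859,1.012,-0.753,3.278,0.708
13,-0.148,0.060,-0.884,0.542,0.000,0.000,-0.000,-0.001,-0.195,-0.121,0.859,1.031,-0.753,3.278,0.708
14,-0.148,0.060,-0.884,0.542,-0.000,0.000,-0.001,-0.001,-0.195,-0.121,0.859,1.047,-0.753,3.278,0.708
15,-0.148,0.060,-0.884,0.542,-0.001,0.000,-0.001,-0.001,-0.195,-0.121,0.859,1.062,-0.753,3.277,0.708
16,-0.148,0.060,-0.884,0.542,-0.002,0.000,-0.001,-0.001,-0.195,-0.121,0.859,1.075,-0.753,3.277,0.708
17,-0.148,0.060,-0.884,0.542,-0.002,0.000,-0.001,-0.001,-0.195,-0.121,0.859,161.083,7.954,-21.713,-7.928
18,-0.142,0.060,-0.892,0.552,1.144,0.180,-1.508,1.943,-0.197,-0.117,0.859,-22.652,-2.024,6.956,2.017
19,-0.132,0.062,-0.905,0.568,0.980,0.195,-1.088,1.336,-0.201,-0.108,0.858,-20.032,-1.833,6.479,1.909
20,-0.123,0.064,-0.914,0.579,0.834,0.180,-0.785,0.904,-0.204,-0.101,0.857,-17.694,-1.677,6.070,1.799
21,-0.115,0.066,-0.921,0.587,0.703,0.152,-0.564,0.596,-0.207,-0.094,0.856,-15.609,-1.547,5.720,1.693
22,-0.109,0.067,-0.926,0.592,0.587,0.120,-0.401,0.376,-0.209,-0.089,0.856,-13.752,-1.439,5.419,1.593
23,-0.103,0.068,-0.929,0.595,0.484,0.089,-0.281,0.219,-0.212,-0.085,0.855,-12.096,-1.349,5.160,1.500
24,-0.099,0.069,-0.932,0.596,0.393,0.060,-0.190,0.107,-0.213,-0.082,0.855,-10.622,-1.272,4.934,1.414
25,-0.095,0.070,-0.933,0.597,0.314,0.034,-0.121,0.027,-0.215,-0.079,0.854,-9.309,-1.207,4.738,1.335
26,-0.093,0.070,-0.934,0.597,0.244,0.016,-0.073,-0.019,-0.216,-0.077,0.854,-8.139,-1.152,4.566,1.261
27,-0.090,0.070,-0.935,0.597,0.183,0.008,-0.038,-0.041,-0.217,-0.075,0.854,-7.098,-1.106,4.415,1.191
28,-0.089,0.070,-0.935,0.596,0.130,0.004,-0.012,-0.053,-0.218,-0.074,0.854,-6.170,-1.066,4.282,1.129
29,-0.088,0.070,-0.935,0.596,0.084,-0.002,0.003,-0.053,-0.218,-0.073,0.854,-5.344,-1.032,4.169,1.073
30,-0.087,0.070,-0.935,0.595,0.044,-0.007,0.012,-0.046,-0.219,-0.072,0.854,-4.609,-1.004,4.072,1.023
31,-0.087,0.070,-0.935,0.595,0.010,-0.009,0.018,-0.038,-0.219,-0.072,0.854,-3.955,-0.980,3.988,0.979
32,-0.087,0.070,-0.934,0.594,-0.019,-0.011,0.023,-0.031,-0.219,-0.072,0.854,-3.377,-0.959,3.914,0.941
33,-0.087,0.070,-0.934,0.594,-0.044,-0.012,0.027,-0.025,-0.219,-0.072,0.854,-2.866,-0.940,3.848,0.907
34,-0.088,0.070,-0.934,0.594,-0.065,-0.012,0.031,-0.021,-0.218,-0.073,0.854,-2.412,-0.923,3.790,0.877
35,-0.089,0.069,-0.934,0.594,-0.083,-0.012,0.035,-0.018,-0.218,-0.073,0.854,-2.007,-0.909,3.739,0.851
36,-0.089,0.069,-0.933,0.593,-0.098,-0.013,0.039,-0.016,-0.218,-0.074,0.854,-1.647,-0.895,3.693,0.827
37,-0.090,0.069,-0.933,0.593,-0.110,-0.013,0.042,-0.015,-0.217,-0.075,0.854,-1.327,-0.884,3.652,0.807
38,-0.092,0.069,-0.932,0.593,-0.120,-0.013,0.045,-0.014,-0.217,-0.076,0.854,-1.042,-0.873,3.615,0.789
39,-0.093,0.069,-0.932,0.593,-0.128,-0.013,0.047,-0.014,-0.216,-0.077,0.854,-0.789,-0.863,3.583,0.773
40,-0.094,0.069,-0.931,0.593,-0.134,-0.013,0.049,-0.014,-0.216,-0.078,0.854,-0.564,-0.855,3.554,0.759
41,-0.096,0.069,-0.931,0.593,-0.139,-0.013,0.050,-0.014,-0.215,-0.079,0.855,-0.364,-0.847,3.528,0.746
42,-0.097,0.069,-0.930,0.593,-0.142,-0.013,0.051,-0.014,-0.215,-0.080,0.855,-0.186,-0.840,3.506,0.735
43,-0.098,0.068,-0.930,0.592,-0.145,-0.013,0.052,-0.014,-0.214,-0.081,0.855,-0.028,-0.834,3.485,0.725
44,-0.100,0.068,-0.929,0.592,-0.146,-0.013,0.052,-0.013,-0.213,-0.082,0.855,,,,


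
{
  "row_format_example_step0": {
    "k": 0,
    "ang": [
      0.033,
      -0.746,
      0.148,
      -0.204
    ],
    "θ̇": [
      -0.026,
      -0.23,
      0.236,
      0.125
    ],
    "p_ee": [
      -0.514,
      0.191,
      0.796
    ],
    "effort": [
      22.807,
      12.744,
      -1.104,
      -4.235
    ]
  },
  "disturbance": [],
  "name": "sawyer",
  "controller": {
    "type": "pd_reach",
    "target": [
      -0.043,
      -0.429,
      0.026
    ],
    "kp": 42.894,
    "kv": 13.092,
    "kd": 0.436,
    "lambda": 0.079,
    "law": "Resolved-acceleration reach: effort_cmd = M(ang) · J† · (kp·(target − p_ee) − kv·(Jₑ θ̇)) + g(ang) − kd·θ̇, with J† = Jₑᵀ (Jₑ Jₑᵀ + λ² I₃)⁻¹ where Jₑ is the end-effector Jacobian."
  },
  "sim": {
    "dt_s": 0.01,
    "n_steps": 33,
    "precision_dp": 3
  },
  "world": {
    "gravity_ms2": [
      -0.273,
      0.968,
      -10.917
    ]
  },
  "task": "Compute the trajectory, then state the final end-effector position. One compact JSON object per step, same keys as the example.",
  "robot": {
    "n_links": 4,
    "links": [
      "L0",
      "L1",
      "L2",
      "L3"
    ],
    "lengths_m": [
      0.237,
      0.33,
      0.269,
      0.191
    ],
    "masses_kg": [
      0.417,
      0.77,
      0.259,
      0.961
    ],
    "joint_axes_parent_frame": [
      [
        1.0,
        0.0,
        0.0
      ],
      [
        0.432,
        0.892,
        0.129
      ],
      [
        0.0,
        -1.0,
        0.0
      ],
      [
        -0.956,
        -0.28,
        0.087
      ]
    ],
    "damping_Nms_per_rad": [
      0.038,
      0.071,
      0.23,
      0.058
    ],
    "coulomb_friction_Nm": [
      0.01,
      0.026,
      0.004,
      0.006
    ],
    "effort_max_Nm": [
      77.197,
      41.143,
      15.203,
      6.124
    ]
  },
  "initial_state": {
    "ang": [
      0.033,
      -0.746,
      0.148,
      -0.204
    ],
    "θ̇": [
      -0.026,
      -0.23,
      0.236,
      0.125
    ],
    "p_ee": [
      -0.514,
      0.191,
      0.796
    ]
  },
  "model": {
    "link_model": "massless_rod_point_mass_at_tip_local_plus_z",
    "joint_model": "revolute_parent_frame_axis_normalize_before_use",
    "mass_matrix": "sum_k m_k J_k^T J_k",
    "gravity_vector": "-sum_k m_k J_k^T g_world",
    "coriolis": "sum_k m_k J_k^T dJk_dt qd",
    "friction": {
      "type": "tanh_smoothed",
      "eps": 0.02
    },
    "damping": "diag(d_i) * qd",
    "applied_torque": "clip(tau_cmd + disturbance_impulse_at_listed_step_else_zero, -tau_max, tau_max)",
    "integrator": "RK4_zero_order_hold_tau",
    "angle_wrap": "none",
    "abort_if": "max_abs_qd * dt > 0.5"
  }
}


{"k":1,"ang":[0.033,-0.748,0.152,-0.207],"\u03b8\u0307":[0.047,-0.23,0.469,-0.713],"p_ee":[-0.516,0.192,0.794],"effort":[19.473,12.062,-1.539,-3.419]}
{"k":2,"ang":[0.034,-0.751,0.157,-0.217],"\u03b8\u0307":[0.133,-0.223,0.66,-1.207],"p_ee":[-0.519,0.19,0.792],"effort":[16.438,11.472,-1.902,-2.858]}
{"k":3,"ang":[0.036,-0.753,0.165,-0.23],"\u03b8\u0307":[0.205,-0.205,0.832,-1.561],"p_ee":[-0.522,0.186,0.789],"effort":[13.662,10.952,-2.208,-2.43]}
{"k":4,"ang":[0.038,-0.755,0.174,-0.248],"\u03b8\u0307":[0.249,-0.174,0.999,-1.865],"p_ee":[-0.525,0.182,0.786],"effort":[11.12,10.486,-2.47,-2.078]}
{"k":5,"ang":[0.04,-0.756,0.185,-0.268],"\u03b8\u0307":[0.263,-0.127,1.17,-2.161],"p_ee":[-0.528,0.177,0.783],"effort":[8.802,10.066,-2.694,-1.778]}
{"k":6,"ang":[0.043,-0.757,0.197,-0.291],"\u03b8\u0307":[0.244,-0.064,1.35,-2.463],"p_ee":[-0.532,0.171,0.78],"effort":[6.711,9.688,-2.884,-1.519]}
{"k":7,"ang":[0.045,-0.757,0.212,-0.317],"\u03b8\u0307":[0.196,0.014,1.538,-2.777],"p_ee":[-0.535,0.164,0.777],"effort":[4.867,9.357,-3.042,-1.298]}
{"k":8,"ang":[0.047,-0.757,0.228,-0.346],"\u03b8\u0307":[0.123,0.1,1.731,-3.101],"p_ee":[-0.539,0.157,0.773],"effort":[3.303,9.077,-3.166,-1.113]}
{"k":9,"ang":[0.048,-0.755,0.247,-0.379],"\u03b8\u0307":[0.029,0.197,1.935,-3.425],"p_ee":[-0.542,0.149,0.768],"effort":[2.062,8.855,-3.262,-0.969]}
{"k":10,"ang":[0.047,-0.753,0.267,-0.415],"\u03b8\u0307":[-0.078,0.3,2.145,-3.737],"p_ee":[-0.545,0.142,0.764],"effort":[1.177,8.7,-3.327,-0.868]}
{"k":11,"ang":[0.046,-0.749,0.289,-0.454],"\u03b8\u0307":[-0.193,0.403,2.356,-4.029],"p_ee":[-0.547,0.134,0.759],"effort":[0.667,8.613,-3.362,-0.809]}
{"k":12,"ang":[0.043,-0.745,0.314,-0.495],"\u03b8\u0307":[-0.305,0.501,2.563,-4.288],"p_ee":[-0.549,0.127,0.753],"effort":[0.52,8.592,-3.367,-0.789]}
{"k":13,"ang":[0.04,-0.739,0.341,-0.539],"\u03b8\u0307":[-0.407,0.588,2.758,-4.508],"p_ee":[-0.551,0.119,0.748],"effort":[0.694,8.628,-3.345,-0.803]}
{"k":14,"ang":[0.035,-0.733,0.369,-0.585],"\u03b8\u0307":[-0.493,0.66,2.936,-4.684],"p_ee":[-0.552,0.112,0.741],"effort":[1.123,8.706,-3.3,-0.84]}
{"k":15,"ang":[0.03,-0.726,0.399,-0.633],"\u03b8\u0307":[-0.559,0.714,3.095,-4.815],"p_ee":[-0.553,0.104,0.734],"effort":[1.724,8.809,-3.236,-0.892]}
{"k":16,"ang":[0.024,-0.719,0.431,-0.682],"\u03b8\u0307":[-0.602,0.749,3.232,-4.905],"p_ee":[-0.553,0.097,0.727],"effort":[2.417,8.92,-3.159,-0.947]}
{"k":17,"ang":[0.018,-0.711,0.464,-0.731],"\u03b8\u0307":[-0.622,0.765,3.348,-4.958],"p_ee":[-0.552,0.089,0.72],"effort":[3.134,9.027,-3.077,-0.997]}
{"k":18,"ang":[0.012,-0.703,0.498,-0.781],"\u03b8\u0307":[-0.619,0.764,3.445,-4.98],"p_ee":[-0.551,0.082,0.712],"effort":[3.821,9.122,-2.994,-1.037]}
{"k":19,"ang":[0.006,-0.696,0.533,-0.83],"\u03b8\u0307":[-0.595,0.748,3.524,-4.976],"p_ee":[-0.55,0.075,0.703],"effort":[4.441,9.197,-2.915,-1.062]}
{"k":20,"ang":[0.0,-0.689,0.568,-0.88],"\u03b8\u0307":[-0.553,0.718,3.588,-4.951],"p_ee":[-0.548,0.067,0.694],"effort":[4.973,9.253,-2.844,-1.072]}
{"k":21,"ang":[-0.005,-0.682,0.604,-0.929],"\u03b8\u0307":[-0.495,0.677,3.64,-4.909],"p_ee":[-0.545,0.06,0.685],"effort":[5.406,9.288,-2.783,-1.067]}
{"k":22,"ang":[-0.01,-0.675,0.641,-0.978],"\u03b8\u0307":[-0.423,0.628,3.681,-4.852],"p_ee":[-0.542,0.052,0.676],"effort":[5.74,9.303,-2.733,-1.048]}
{"k":23,"ang":[-0.014,-0.669,0.678,-1.026],"\u03b8\u0307":[-0.338,0.572,3.714,-4.783],"p_ee":[-0.539,0.045,0.666],"effort":[5.976,9.301,-2.694,-1.017]}
{"k":24,"ang":[-0.016,-0.664,0.715,-1.074],"\u03b8\u0307":[-0.245,0.511,3.741,-4.703],"p_ee":[-0.536,0.037,0.656],"effort":[6.122,9.284,-2.666,-0.978]}
{"k":25,"ang":[-0.018,-0.659,0.753,-1.12],"\u03b8\u0307":[-0.143,0.447,3.761,-4.613],"p_ee":[-0.532,0.029,0.646],"effort":[6.185,9.253,-2.648,-0.933]}
{"k":26,"ang":[-0.019,-0.655,0.791,-1.166],"\u03b8\u0307":[-0.035,0.381,3.777,-4.515],"p_ee":[-0.528,0.021,0.636],"effort":[6.175,9.211,-2.638,-0.884]}
{"k":27,"ang":[-0.019,-0.651,0.828,-1.211],"\u03b8\u0307":[0.078,0.315,3.791,-4.409],"p_ee":[-0.523,0.013,0.625],"effort":[6.102,9.158,-2.635,-0.835]}
{"k":28,"ang":[-0.018,-0.648,0.866,-1.254],"\u03b8\u0307":[0.194,0.248,3.8,-4.296],"p_ee":[-0.518,0.005,0.614],"effort":[5.972,9.096,-2.637,-0.788]}
{"k":29,"ang":[-0.015,-0.646,0.904,-1.296],"\u03b8\u0307":[0.313,0.183,3.806,-4.176],"p_ee":[-0.514,-0.004,0.604],"effort":[5.793,9.025,-2.642,-0.743]}
{"k":30,"ang":[-0.011,-0.645,0.942,-1.338],"\u03b8\u0307":[0.434,0.119,3.809,-4.052],"p_ee":[-0.508,-0.012,0.593],"effort":[5.571,8.946,-2.649,-0.703]}
{"k":31,"ang":[-0.007,-0.644,0.981,-1.377],"\u03b8\u0307":[0.555,0.057,3.808,-3.922],"p_ee":[-0.503,-0.021,0.582],"effort":[5.312,8.86,-2.656,-0.67]}
{"k":32,"ang":[-0.0,-0.644,1.019,-1.416],"\u03b8\u0307":[0.675,-0.001,3.806,-3.788],"p_ee":[-0.498,-0.03,0.571],"effort":[5.022,8.766,-2.662,-0.643]}
{"k":33,"ang":[0.007,-0.644,1.057,-1.453],"\u03b8\u0307":[0.793,-0.051,3.806,-3.643],"p_ee":[-0.492,-0.038,0.56]}
{"summary": "final p_ee position (m): -0.492 -0.038 0.560"}


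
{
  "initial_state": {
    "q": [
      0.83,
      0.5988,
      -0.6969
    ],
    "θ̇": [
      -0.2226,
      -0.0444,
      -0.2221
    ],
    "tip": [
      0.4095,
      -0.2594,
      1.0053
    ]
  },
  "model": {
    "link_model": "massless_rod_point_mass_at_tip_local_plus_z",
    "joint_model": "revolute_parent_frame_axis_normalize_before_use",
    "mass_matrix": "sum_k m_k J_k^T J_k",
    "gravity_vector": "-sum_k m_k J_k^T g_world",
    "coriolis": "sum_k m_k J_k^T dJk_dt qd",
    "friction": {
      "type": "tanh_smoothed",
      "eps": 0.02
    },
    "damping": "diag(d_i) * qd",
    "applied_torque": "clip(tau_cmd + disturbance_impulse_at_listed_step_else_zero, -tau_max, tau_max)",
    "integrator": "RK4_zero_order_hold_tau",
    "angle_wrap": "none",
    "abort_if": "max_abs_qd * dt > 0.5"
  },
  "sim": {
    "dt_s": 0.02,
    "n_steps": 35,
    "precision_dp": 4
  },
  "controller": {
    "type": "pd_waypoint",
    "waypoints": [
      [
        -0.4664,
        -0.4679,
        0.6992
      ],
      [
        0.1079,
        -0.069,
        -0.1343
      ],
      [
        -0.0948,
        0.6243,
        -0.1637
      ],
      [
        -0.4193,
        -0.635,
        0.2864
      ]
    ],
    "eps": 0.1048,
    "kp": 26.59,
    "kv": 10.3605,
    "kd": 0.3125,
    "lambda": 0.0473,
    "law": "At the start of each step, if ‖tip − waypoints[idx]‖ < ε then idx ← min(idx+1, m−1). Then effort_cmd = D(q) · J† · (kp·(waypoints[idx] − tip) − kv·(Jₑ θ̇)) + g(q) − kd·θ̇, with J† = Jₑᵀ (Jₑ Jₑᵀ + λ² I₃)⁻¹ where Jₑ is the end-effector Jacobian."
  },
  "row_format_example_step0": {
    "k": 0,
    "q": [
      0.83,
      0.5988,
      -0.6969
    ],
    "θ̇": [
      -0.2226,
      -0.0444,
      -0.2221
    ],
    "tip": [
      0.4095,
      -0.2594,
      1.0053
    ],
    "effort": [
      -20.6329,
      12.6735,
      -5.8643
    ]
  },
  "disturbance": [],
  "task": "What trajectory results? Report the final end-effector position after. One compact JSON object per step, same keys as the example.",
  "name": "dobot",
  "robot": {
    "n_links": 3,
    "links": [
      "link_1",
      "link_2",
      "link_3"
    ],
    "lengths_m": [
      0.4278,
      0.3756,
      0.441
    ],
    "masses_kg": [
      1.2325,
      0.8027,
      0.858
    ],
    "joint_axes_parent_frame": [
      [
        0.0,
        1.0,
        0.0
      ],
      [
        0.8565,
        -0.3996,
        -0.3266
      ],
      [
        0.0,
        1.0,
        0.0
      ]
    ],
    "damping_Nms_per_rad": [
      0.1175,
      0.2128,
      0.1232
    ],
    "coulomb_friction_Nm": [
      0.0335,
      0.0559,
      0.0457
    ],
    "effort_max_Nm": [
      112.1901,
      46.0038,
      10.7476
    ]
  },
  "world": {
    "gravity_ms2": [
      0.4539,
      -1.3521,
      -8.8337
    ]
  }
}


{"k":1,"q":[0.8283,0.6063,-0.7078],"\u03b8\u0307":[0.0511,0.7957,-0.8581],"tip":[0.3998,-0.2595,1.0053],"effort":[-18.6843,9.5938,-4.3991]}
{"k":2,"q":[0.8312,0.6288,-0.7288],"\u03b8\u0307":[0.2337,1.4554,-1.2319],"tip":[0.3833,-0.2617,1.0022],"effort":[-17.3,7.2043,-3.2014]}
{"k":3,"q":[0.8369,0.6631,-0.755],"\u03b8\u0307":[0.3437,1.9884,-1.3715],"tip":[0.3618,-0.2654,0.9967],"effort":[-16.2018,5.3205,-2.2441]}
{"k":4,"q":[0.8444,0.7072,-0.782],"\u03b8\u0307":[0.3971,2.4195,-1.3261],"tip":[0.3369,-0.2701,0.9894],"effort":[-15.1979,3.809,-1.492]}
{"k":5,"q":[0.8524,0.7589,-0.8068],"\u03b8\u0307":[0.408,2.7599,-1.1486],"tip":[0.3095,-0.2753,0.9807],"effort":[-14.1896,2.573,-0.9125]}
{"k":6,"q":[0.8604,0.8167,-0.8272],"\u03b8\u0307":[0.3875,3.0141,-0.8871],"tip":[0.2807,-0.2808,0.9711],"effort":[-13.1426,1.5425,-0.4777]}
{"k":7,"q":[0.8677,0.8787,-0.8419],"\u03b8\u0307":[0.344,3.1839,-0.5813],"tip":[0.2509,-0.2863,0.9611],"effort":[-12.0601,0.6675,-0.1638]}
{"k":8,"q":[0.874,0.9433,-0.8503],"\u03b8\u0307":[0.2832,3.2721,-0.2632],"tip":[0.2208,-0.2918,0.9509],"effort":[-10.9636,-0.0875,0.0501]}
{"k":9,"q":[0.8789,1.0089,-0.8525],"\u03b8\u0307":[0.2095,3.2828,0.0409],"tip":[0.1905,-0.2971,0.9407],"effort":[-9.8807,-0.7475,0.1863]}
{"k":10,"q":[0.8823,1.074,-0.849],"\u03b8\u0307":[0.1268,3.2225,0.3054],"tip":[0.1603,-0.3023,0.9307],"effort":[-8.8388,-1.3294,0.2771]}
{"k":11,"q":[0.884,1.1373,-0.8406],"\u03b8\u0307":[0.0369,3.1038,0.5334],"tip":[0.1304,-0.3073,0.9208],"effort":[-7.8594,-1.8453,0.3139]}
{"k":12,"q":[0.8838,1.1978,-0.828],"\u03b8\u0307":[-0.0561,2.9403,0.7182],"tip":[0.101,-0.3121,0.9111],"effort":[-6.9662,-2.3022,0.3104]}
{"k":13,"q":[0.8818,1.2547,-0.8122],"\u03b8\u0307":[-0.1503,2.7427,0.858],"tip":[0.0721,-0.3168,0.9016],"effort":[-6.1612,-2.7044,0.2779]}
{"k":14,"q":[0.8778,1.3073,-0.7941],"\u03b8\u0307":[-0.2445,2.5214,0.9545],"tip":[0.044,-0.3213,0.8923],"effort":[-5.4392,-3.0553,0.2261]}
{"k":15,"q":[0.872,1.3554,-0.7744],"\u03b8\u0307":[-0.3365,2.287,1.0116],"tip":[0.0167,-0.3258,0.8831],"effort":[-4.7965,-3.359,0.1624]}
{"k":16,"q":[0.8644,1.3987,-0.7539],"\u03b8\u0307":[-0.4242,2.0489,1.0349],"tip":[-0.0098,-0.3301,0.8741],"effort":[-4.2254,-3.6198,0.0924]}
{"k":17,"q":[0.8551,1.4374,-0.7332],"\u03b8\u0307":[-0.5059,1.8143,1.0308],"tip":[-0.0353,-0.3343,0.8652],"effort":[-3.7168,-3.8425,0.0205]}
{"k":18,"q":[0.8443,1.4714,-0.7129],"\u03b8\u0307":[-0.5805,1.5887,1.0057],"tip":[-0.0597,-0.3384,0.8565],"effort":[-3.2611,-4.032,-0.0505]}
{"k":19,"q":[0.832,1.501,-0.6931],"\u03b8\u0307":[-0.6469,1.3759,0.9654],"tip":[-0.0832,-0.3425,0.8481],"effort":[-2.8494,-4.1933,-0.1185]}
{"k":20,"q":[0.8185,1.5265,-0.6744],"\u03b8\u0307":[-0.7047,1.1783,0.9149],"tip":[-0.1055,-0.3464,0.8398],"effort":[-2.4742,-4.331,-0.1822]}
{"k":21,"q":[0.8039,1.5482,-0.6566],"\u03b8\u0307":[-0.7536,0.9972,0.8585],"tip":[-0.1269,-0.3503,0.8317],"effort":[-2.1295,-4.4496,-0.241]}
{"k":22,"q":[0.7884,1.5665,-0.6401],"\u03b8\u0307":[-0.7937,0.833,0.7994],"tip":[-0.1471,-0.3541,0.824],"effort":[-1.8107,-4.5527,-0.2943]}
{"k":23,"q":[0.7722,1.5817,-0.6247],"\u03b8\u0307":[-0.8253,0.6854,0.7402],"tip":[-0.1664,-0.3578,0.8165],"effort":[-1.5142,-4.6435,-0.342]}
{"k":24,"q":[0.7555,1.594,-0.6105],"\u03b8\u0307":[-0.8487,0.554,0.6827],"tip":[-0.1846,-0.3615,0.8093],"effort":[-1.2375,-4.7245,-0.3842]}
{"k":25,"q":[0.7384,1.6039,-0.5974],"\u03b8\u0307":[-0.8645,0.4377,0.628],"tip":[-0.2019,-0.3652,0.8023],"effort":[-0.9788,-4.7978,-0.4209]}
{"k":26,"q":[0.721,1.6116,-0.5853],"\u03b8\u0307":[-0.8734,0.3355,0.5769],"tip":[-0.2183,-0.3688,0.7957],"effort":[-0.7367,-4.8649,-0.4525]}
{"k":27,"q":[0.7035,1.6174,-0.5743],"\u03b8\u0307":[-0.876,0.2464,0.5298],"tip":[-0.2337,-0.3723,0.7894],"effort":[-0.5103,-4.9273,-0.4791]}
{"k":28,"q":[0.686,1.6216,-0.5641],"\u03b8\u0307":[-0.873,0.1691,0.4868],"tip":[-0.2483,-0.3757,0.7834],"effort":[-0.2988,-4.9856,-0.5011]}
{"k":29,"q":[0.6686,1.6243,-0.5548],"\u03b8\u0307":[-0.8651,0.1024,0.4479],"tip":[-0.2621,-0.3792,0.7777],"effort":[-0.1015,-5.0405,-0.5189]}
{"k":30,"q":[0.6514,1.6258,-0.5462],"\u03b8\u0307":[-0.8529,0.0455,0.4128],"tip":[-0.2751,-0.3825,0.7723],"effort":[0.0822,-5.0926,-0.5328]}
{"k":31,"q":[0.6345,1.6262,-0.5383],"\u03b8\u0307":[-0.8362,-0.0009,0.3823],"tip":[-0.2873,-0.3858,0.7671],"effort":[0.2529,-5.1465,-0.5434]}
{"k":32,"q":[0.6181,1.6258,-0.5309],"\u03b8\u0307":[-0.8129,-0.0319,0.3586],"tip":[-0.2988,-0.3889,0.7623],"effort":[0.411,-5.2145,-0.5522]}
{"k":33,"q":[0.6021,1.6249,-0.5239],"\u03b8\u0307":[-0.7875,-0.057,0.3373],"tip":[-0.3097,-0.3921,0.7576],"effort":[0.5575,-5.2801,-0.5581]}
{"k":34,"q":[0.5866,1.6236,-0.5174],"\u03b8\u0307":[-0.7614,-0.0789,0.3171],"tip":[-0.3199,-0.3951,0.7531],"effort":[0.693,-5.3391,-0.5613]}
{"k":35,"q":[0.5716,1.6218,-0.5112],"\u03b8\u0307":[-0.7348,-0.0977,0.2982],"tip":[-0.3295,-0.398,0.7489]}
{"summary": "final tip position (m): -0.3295 -0.3980 0.7489"}


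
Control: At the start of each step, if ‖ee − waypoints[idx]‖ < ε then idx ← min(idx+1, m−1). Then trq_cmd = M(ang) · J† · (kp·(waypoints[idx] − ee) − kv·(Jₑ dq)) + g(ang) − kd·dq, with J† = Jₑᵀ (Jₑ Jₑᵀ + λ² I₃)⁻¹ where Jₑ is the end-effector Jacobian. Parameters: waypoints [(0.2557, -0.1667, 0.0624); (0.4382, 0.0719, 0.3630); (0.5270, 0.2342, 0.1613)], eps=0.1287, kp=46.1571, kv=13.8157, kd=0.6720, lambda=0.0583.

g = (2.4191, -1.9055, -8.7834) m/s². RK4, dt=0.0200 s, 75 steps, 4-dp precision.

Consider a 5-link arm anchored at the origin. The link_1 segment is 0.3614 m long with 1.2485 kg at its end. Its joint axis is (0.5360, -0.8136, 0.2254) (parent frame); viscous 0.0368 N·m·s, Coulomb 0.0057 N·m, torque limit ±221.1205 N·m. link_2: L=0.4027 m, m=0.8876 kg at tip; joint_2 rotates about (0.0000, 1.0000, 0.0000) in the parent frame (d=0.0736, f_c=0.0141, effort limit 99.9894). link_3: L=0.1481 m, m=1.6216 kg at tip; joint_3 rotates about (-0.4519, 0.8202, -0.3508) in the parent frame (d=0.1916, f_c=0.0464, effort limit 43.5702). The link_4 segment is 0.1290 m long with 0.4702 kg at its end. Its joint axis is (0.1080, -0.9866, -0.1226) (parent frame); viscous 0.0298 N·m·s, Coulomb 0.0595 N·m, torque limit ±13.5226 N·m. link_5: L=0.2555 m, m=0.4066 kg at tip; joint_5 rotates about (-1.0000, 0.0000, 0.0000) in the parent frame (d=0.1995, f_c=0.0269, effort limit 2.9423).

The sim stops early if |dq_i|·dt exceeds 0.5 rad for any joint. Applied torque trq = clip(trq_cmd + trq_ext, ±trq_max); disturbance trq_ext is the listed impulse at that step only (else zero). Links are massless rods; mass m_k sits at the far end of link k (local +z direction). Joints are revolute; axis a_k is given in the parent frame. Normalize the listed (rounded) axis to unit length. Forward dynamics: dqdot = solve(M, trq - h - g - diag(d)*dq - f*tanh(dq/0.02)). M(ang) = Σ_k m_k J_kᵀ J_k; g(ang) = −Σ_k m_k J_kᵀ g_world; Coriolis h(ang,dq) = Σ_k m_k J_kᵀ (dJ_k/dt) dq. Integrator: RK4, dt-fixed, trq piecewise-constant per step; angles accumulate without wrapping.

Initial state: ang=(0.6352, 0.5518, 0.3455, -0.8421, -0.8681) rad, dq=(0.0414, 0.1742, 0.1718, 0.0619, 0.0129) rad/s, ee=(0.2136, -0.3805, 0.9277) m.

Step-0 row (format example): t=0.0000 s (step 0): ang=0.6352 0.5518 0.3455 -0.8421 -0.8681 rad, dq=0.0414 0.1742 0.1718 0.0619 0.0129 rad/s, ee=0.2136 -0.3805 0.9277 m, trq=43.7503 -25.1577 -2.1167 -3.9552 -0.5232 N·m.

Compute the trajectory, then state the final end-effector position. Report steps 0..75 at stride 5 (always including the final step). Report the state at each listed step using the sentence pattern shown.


t=0.1000 s (step 5): ang=0.7435 0.5689 0.5088 -1.1096 -0.7995 rad, dq=1.6797 0.5969 1.8286 -3.0599 0.9231 rad/s, ee=0.2119 -0.3675 0.8114 m, trq=-11.9335 0.8491 -0.9129 1.3345 0.3221 N·m.
t=0.2000 s (step 10): ang=0.9172 0.6820 0.6607 -1.3558 -0.7244 rad, dq=1.6903 1.6085 1.2786 -1.8744 0.5806 rad/s, ee=0.1936 -0.3570 0.6542 m, trq=-22.3543 5.3436 -1.0645 1.8226 0.4476 N·m.
t=0.3000 s (step 15): ang=1.0697 0.8744 0.7715 -1.4977 -0.6814 rad, dq=1.3198 2.1385 0.9900 -1.0114 0.3146 rad/s, ee=0.1924 -0.3291 0.5156 m, trq=-18.6986 1.8868 -2.0105 1.7511 0.1223 N·m.
t=0.4000 s (step 20): ang=1.1750 1.0916 0.8594 -1.5713 -0.6591 rad, dq=0.7623 2.1293 0.7880 -0.4923 0.1580 rad/s, ee=0.2023 -0.2897 0.4015 m, trq=-13.1495 -2.3345 -2.6869 1.3703 -0.1504 N·m.
t=0.5000 s (step 25): ang=1.2212 1.2906 0.9264 -1.6052 -0.6490 rad, dq=0.1663 1.8201 0.5583 -0.2034 0.0591 rad/s, ee=0.2149 -0.2504 0.3110 m, trq=-8.2814 -5.8485 -2.9724 0.8940 -0.2882 N·m.
t=0.6000 s (step 30): ang=1.2121 1.4525 0.9703 -1.6171 -0.6464 rad, dq=-0.3262 1.4101 0.3288 -0.0432 0.0074 rad/s, ee=0.2267 -0.2179 0.2408 m, trq=-4.5186 -8.5051 -2.9777 0.4441 -0.3433 N·m.
t=0.7000 s (step 35): ang=1.1617 1.5730 0.9924 -1.6189 -0.6471 rad, dq=-0.6580 1.0028 0.1289 -0.0000 -0.0126 rad/s, ee=0.2356 -0.1938 0.1869 m, trq=-1.8527 -10.2630 -2.8252 0.1223 -0.3517 N·m.
t=0.8000 s (step 40): ang=1.1121 1.6046 0.9327 -1.5668 -0.6251 rad, dq=-0.2403 -0.3571 -1.1212 0.9816 0.4081 rad/s, ee=0.2616 -0.1596 0.1796 m, trq=3.2242 -14.8906 -3.8112 0.4048 -0.3460 N·m.
t=0.9000 s (step 45): ang=1.1001 1.5628 0.8219 -1.4695 -0.5839 rad, dq=-0.0575 -0.3381 -1.0296 0.9075 0.3852 rad/s, ee=0.3023 -0.1235 0.2260 m, trq=-3.0024 -7.0375 -2.3979 0.4604 0.0548 N·m.
t=1.0000 s (step 50): ang=1.0948 1.5448 0.7346 -1.3852 -0.5465 rad, dq=-0.0495 -0.0279 -0.7312 0.7674 0.3548 rad/s, ee=0.3345 -0.0959 0.2680 m, trq=-2.9178 -7.2793 -2.4855 0.6504 0.1438 N·m.
t=1.1000 s (step 55): ang=1.0908 1.5530 0.6711 -1.3170 -0.5140 rad, dq=-0.0274 0.1731 -0.5652 0.5923 0.2880 rad/s, ee=0.3589 -0.0723 0.2940 m, trq=-1.7646 -8.6556 -2.7268 0.8763 0.1964 N·m.
t=1.2000 s (step 60): ang=1.0896 1.5745 0.6240 -1.2616 -0.4859 rad, dq=0.0059 0.2447 -0.3929 0.5148 0.2707 rad/s, ee=0.3775 -0.0513 0.3086 m, trq=-0.8667 -9.6719 -2.9253 0.9962 0.2070 N·m.
t=1.3000 s (step 65): ang=1.0903 1.6037 0.5872 -1.2149 -0.4602 rad, dq=-0.1437 0.5678 -0.3998 0.5062 0.3562 rad/s, ee=0.3924 -0.0315 0.3152 m, trq=-12.6926 3.0246 -0.5218 0.7391 0.6538 N·m.
t=1.4000 s (step 70): ang=1.0505 1.6906 0.5463 -1.1545 -0.4201 rad, dq=-0.5440 0.9834 -0.4148 0.6562 0.4149 rad/s, ee=0.4206 0.0112 0.2780 m, trq=1.6246 -11.2209 -2.8901 0.9862 0.2919 N·m.
t=1.5000 s (step 75): ang=0.9978 1.7836 0.5047 -1.0891 -0.3802 rad, dq=-0.4632 0.8571 -0.4160 0.6336 0.3744 rad/s, ee=0.4484 0.0529 0.2284 m.
final ee position (m): 0.4484 0.0529 0.2284


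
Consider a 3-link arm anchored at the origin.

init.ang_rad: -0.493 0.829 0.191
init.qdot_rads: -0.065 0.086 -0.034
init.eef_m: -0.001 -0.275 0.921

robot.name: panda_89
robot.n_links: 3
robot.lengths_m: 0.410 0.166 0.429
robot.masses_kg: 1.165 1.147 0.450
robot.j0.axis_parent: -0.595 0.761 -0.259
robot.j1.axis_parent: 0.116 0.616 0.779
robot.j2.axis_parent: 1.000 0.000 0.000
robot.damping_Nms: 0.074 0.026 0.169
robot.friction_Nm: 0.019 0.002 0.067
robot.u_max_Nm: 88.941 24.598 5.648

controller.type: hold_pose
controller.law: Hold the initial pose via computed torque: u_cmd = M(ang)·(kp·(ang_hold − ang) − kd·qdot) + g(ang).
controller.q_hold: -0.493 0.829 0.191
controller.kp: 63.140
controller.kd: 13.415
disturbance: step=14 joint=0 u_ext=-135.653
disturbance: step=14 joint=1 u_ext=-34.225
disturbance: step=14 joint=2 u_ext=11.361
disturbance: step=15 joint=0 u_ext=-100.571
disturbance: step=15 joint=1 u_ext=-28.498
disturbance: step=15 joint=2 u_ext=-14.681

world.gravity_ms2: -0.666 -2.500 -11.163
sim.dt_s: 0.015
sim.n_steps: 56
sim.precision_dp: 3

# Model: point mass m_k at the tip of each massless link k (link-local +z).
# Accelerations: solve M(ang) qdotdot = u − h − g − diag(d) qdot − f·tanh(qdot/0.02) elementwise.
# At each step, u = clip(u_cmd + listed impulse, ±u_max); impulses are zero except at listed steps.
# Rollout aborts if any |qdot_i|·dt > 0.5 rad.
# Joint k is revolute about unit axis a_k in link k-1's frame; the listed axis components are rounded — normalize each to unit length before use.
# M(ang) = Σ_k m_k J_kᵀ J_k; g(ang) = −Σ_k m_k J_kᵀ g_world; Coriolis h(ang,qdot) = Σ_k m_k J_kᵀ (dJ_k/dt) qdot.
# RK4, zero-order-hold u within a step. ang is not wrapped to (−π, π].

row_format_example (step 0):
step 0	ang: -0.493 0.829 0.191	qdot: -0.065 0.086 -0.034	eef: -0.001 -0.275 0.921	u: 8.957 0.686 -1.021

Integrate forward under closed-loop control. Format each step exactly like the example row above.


step 1	ang: -0.494 0.830 0.191	qdot: -0.050 0.061 -0.016	eef: -0.001 -0.275 0.921	u: 8.896 0.677 -1.036
step 2	ang: -0.495 0.831 0.190	qdot: -0.037 0.043 -0.006	eef: -0.001 -0.276 0.921	u: 8.841 0.668 -1.044
step 3	ang: -0.495 0.831 0.190	qdot: -0.027 0.028 -0.001	eef: -0.001 -0.276 0.920	u: 8.791 0.660 -1.046
step 4	ang: -0.495 0.832 0.190	qdot: -0.019 0.017 0.000	eef: -0.002 -0.276 0.920	u: 8.747 0.652 -1.047
step 5	ang: -0.496 0.832 0.190	qdot: -0.012 0.009 0.001	eef: -0.002 -0.276 0.920	u: 8.708 0.645 -1.047
step 6	ang: -0.496 0.832 0.190	qdot: -0.007 0.004 0.001	eef: -0.002 -0.276 0.920	u: 8.674 0.639 -1.046
step 7	ang: -0.496 0.832 0.190	qdot: -0.003 -0.001 0.001	eef: -0.002 -0.276 0.920	u: 8.644 0.633 -1.046
step 8	ang: -0.496 0.832 0.190	qdot: 0.001 -0.003 0.001	eef: -0.002 -0.276 0.920	u: 8.619 0.628 -1.046
step 9	ang: -0.496 0.832 0.190	qdot: 0.003 -0.005 0.001	eef: -0.002 -0.276 0.920	u: 8.597 0.623 -1.046
step 10	ang: -0.496 0.832 0.190	qdot: 0.005 -0.006 0.001	eef: -0.002 -0.276 0.920	u: 8.578 0.619 -1.046
step 11	ang: -0.496 0.832 0.190	qdot: 0.006 -0.007 0.000	eef: -0.002 -0.276 0.920	u: 8.562 0.615 -1.046
step 12	ang: -0.496 0.832 0.190	qdot: 0.007 -0.007 0.000	eef: -0.002 -0.276 0.920	u: 8.548 0.612 -1.046
step 13	ang: -0.495 0.832 0.190	qdot: 0.007 -0.007 0.000	eef: -0.002 -0.276 0.920	u: 8.536 0.609 -1.046
step 14	ang: -0.495 0.832 0.191	qdot: 0.008 -0.007 0.000	eef: -0.002 -0.276 0.920	u: -88.941 -24.598 5.648
step 15	ang: -0.508 0.830 0.201	qdot: -1.719 -0.193 1.359	eef: -0.007 -0.286 0.916	u: -71.576 -22.555 -5.648
step 16	ang: -0.544 0.822 0.215	qdot: -3.001 -0.837 0.566	eef: -0.027 -0.311 0.907	u: 47.604 11.426 -1.404
step 17	ang: -0.583 0.810 0.222	qdot: -2.303 -0.830 0.262	eef: -0.053 -0.338 0.897	u: 42.714 10.206 -1.193
step 18	ang: -0.613 0.798 0.224	qdot: -1.727 -0.738 0.078	eef: -0.074 -0.358 0.888	u: 38.279 9.028 -1.073
step 19	ang: -0.636 0.788 0.224	qdot: -1.251 -0.611 -0.023	eef: -0.090 -0.374 0.881	u: 34.275 7.925 -1.013
step 20	ang: -0.652 0.780 0.224	qdot: -0.854 -0.481 -0.060	eef: -0.102 -0.384 0.876	u: 30.679 6.914 -1.003
step 21	ang: -0.662 0.773 0.223	qdot: -0.527 -0.355 -0.074	eef: -0.111 -0.391 0.873	u: 27.461 6.000 -1.006
step 22	ang: -0.668 0.769 0.222	qdot: -0.259 -0.240 -0.077	eef: -0.116 -0.396 0.871	u: 24.596 5.181 -1.012
step 23	ang: -0.670 0.766 0.220	qdot: -0.039 -0.141 -0.076	eef: -0.118 -0.397 0.870	u: 22.056 4.455 -1.019
step 24	ang: -0.669 0.764 0.219	qdot: 0.136 -0.054 -0.073	eef: -0.119 -0.397 0.870	u: 19.821 3.814 -1.025
step 25	ang: -0.666 0.764 0.218	qdot: 0.276 0.016 -0.072	eef: -0.118 -0.395 0.872	u: 17.860 3.252 -1.028
step 26	ang: -0.661 0.765 0.217	qdot: 0.385 0.070 -0.070	eef: -0.115 -0.392 0.873	u: 16.146 2.764 -1.030
step 27	ang: -0.655 0.766 0.216	qdot: 0.468 0.111 -0.070	eef: -0.111 -0.388 0.876	u: 14.656 2.341 -1.031
step 28	ang: -0.647 0.768 0.215	qdot: 0.529 0.142 -0.070	eef: -0.107 -0.383 0.878	u: 13.368 1.976 -1.032
step 29	ang: -0.639 0.770 0.214	qdot: 0.571 0.163 -0.070	eef: -0.101 -0.378 0.881	u: 12.261 1.663 -1.032
step 30	ang: -0.630 0.773 0.213	qdot: 0.597 0.178 -0.070	eef: -0.096 -0.372 0.884	u: 11.315 1.397 -1.033
step 31	ang: -0.621 0.776 0.212	qdot: 0.609 0.186 -0.069	eef: -0.090 -0.366 0.887	u: 10.513 1.172 -1.035
step 32	ang: -0.612 0.779 0.211	qdot: 0.611 0.190 -0.068	eef: -0.084 -0.360 0.890	u: 9.838 0.983 -1.038
step 33	ang: -0.603 0.781 0.210	qdot: 0.603 0.191 -0.066	eef: -0.078 -0.354 0.893	u: 9.275 0.825 -1.041
step 34	ang: -0.594 0.784 0.209	qdot: 0.589 0.189 -0.063	eef: -0.072 -0.348 0.895	u: 8.809 0.695 -1.046
step 35	ang: -0.585 0.787 0.208	qdot: 0.568 0.185 -0.060	eef: -0.066 -0.342 0.898	u: 8.430 0.589 -1.051
step 36	ang: -0.577 0.790 0.207	qdot: 0.544 0.179 -0.056	eef: -0.061 -0.337 0.900	u: 8.125 0.504 -1.056
step 37	ang: -0.569 0.792 0.206	qdot: 0.516 0.173 -0.052	eef: -0.055 -0.331 0.902	u: 7.884 0.436 -1.062
step 38	ang: -0.562 0.795 0.206	qdot: 0.486 0.166 -0.047	eef: -0.050 -0.326 0.904	u: 7.699 0.384 -1.069
step 39	ang: -0.555 0.797 0.205	qdot: 0.455 0.159 -0.042	eef: -0.045 -0.321 0.906	u: 7.560 0.345 -1.075
step 40	ang: -0.548 0.800 0.204	qdot: 0.423 0.151 -0.037	eef: -0.041 -0.317 0.908	u: 7.462 0.317 -1.081
step 41	ang: -0.542 0.802 0.204	qdot: 0.392 0.143 -0.033	eef: -0.036 -0.313 0.909	u: 7.397 0.298 -1.087
step 42	ang: -0.536 0.804 0.203	qdot: 0.360 0.136 -0.029	eef: -0.032 -0.309 0.910	u: 7.360 0.287 -1.093
step 43	ang: -0.531 0.806 0.203	qdot: 0.330 0.128 -0.025	eef: -0.029 -0.306 0.912	u: 7.347 0.283 -1.097
step 44	ang: -0.526 0.808 0.202	qdot: 0.300 0.121 -0.022	eef: -0.025 -0.302 0.913	u: 7.352 0.283 -1.101
step 45	ang: -0.522 0.810 0.202	qdot: 0.272 0.113 -0.020	eef: -0.022 -0.300 0.914	u: 7.373 0.288 -1.104
step 46	ang: -0.518 0.811 0.202	qdot: 0.246 0.106 -0.018	eef: -0.019 -0.297 0.914	u: 7.406 0.297 -1.106
step 47	ang: -0.515 0.813 0.202	qdot: 0.220 0.099 -0.017	eef: -0.017 -0.295 0.915	u: 7.448 0.308 -1.108
step 48	ang: -0.512 0.814 0.201	qdot: 0.197 0.093 -0.015	eef: -0.014 -0.292 0.916	u: 7.496 0.321 -1.109
step 49	ang: -0.509 0.816 0.201	qdot: 0.175 0.086 -0.015	eef: -0.012 -0.290 0.916	u: 7.550 0.336 -1.110
step 50	ang: -0.506 0.817 0.201	qdot: 0.155 0.080 -0.014	eef: -0.010 -0.289 0.917	u: 7.606 0.351 -1.110
step 51	ang: -0.504 0.818 0.201	qdot: 0.137 0.074 -0.013	eef: -0.009 -0.287 0.917	u: 7.665 0.367 -1.110
step 52	ang: -0.502 0.819 0.201	qdot: 0.120 0.068 -0.013	eef: -0.007 -0.286 0.918	u: 7.724 0.383 -1.110
step 53	ang: -0.501 0.820 0.200	qdot: 0.104 0.063 -0.012	eef: -0.006 -0.284 0.918	u: 7.782 0.400 -1.109
step 54	ang: -0.499 0.821 0.200	qdot: 0.090 0.058 -0.012	eef: -0.005 -0.283 0.918	u: 7.840 0.416 -1.109
step 55	ang: -0.498 0.822 0.200	qdot: 0.078 0.053 -0.011	eef: -0.004 -0.282 0.918	u: 7.896 0.431 -1.108
step 56	ang: -0.497 0.823 0.200	qdot: 0.067 0.048 -0.011	eef: -0.003 -0.282 0.919


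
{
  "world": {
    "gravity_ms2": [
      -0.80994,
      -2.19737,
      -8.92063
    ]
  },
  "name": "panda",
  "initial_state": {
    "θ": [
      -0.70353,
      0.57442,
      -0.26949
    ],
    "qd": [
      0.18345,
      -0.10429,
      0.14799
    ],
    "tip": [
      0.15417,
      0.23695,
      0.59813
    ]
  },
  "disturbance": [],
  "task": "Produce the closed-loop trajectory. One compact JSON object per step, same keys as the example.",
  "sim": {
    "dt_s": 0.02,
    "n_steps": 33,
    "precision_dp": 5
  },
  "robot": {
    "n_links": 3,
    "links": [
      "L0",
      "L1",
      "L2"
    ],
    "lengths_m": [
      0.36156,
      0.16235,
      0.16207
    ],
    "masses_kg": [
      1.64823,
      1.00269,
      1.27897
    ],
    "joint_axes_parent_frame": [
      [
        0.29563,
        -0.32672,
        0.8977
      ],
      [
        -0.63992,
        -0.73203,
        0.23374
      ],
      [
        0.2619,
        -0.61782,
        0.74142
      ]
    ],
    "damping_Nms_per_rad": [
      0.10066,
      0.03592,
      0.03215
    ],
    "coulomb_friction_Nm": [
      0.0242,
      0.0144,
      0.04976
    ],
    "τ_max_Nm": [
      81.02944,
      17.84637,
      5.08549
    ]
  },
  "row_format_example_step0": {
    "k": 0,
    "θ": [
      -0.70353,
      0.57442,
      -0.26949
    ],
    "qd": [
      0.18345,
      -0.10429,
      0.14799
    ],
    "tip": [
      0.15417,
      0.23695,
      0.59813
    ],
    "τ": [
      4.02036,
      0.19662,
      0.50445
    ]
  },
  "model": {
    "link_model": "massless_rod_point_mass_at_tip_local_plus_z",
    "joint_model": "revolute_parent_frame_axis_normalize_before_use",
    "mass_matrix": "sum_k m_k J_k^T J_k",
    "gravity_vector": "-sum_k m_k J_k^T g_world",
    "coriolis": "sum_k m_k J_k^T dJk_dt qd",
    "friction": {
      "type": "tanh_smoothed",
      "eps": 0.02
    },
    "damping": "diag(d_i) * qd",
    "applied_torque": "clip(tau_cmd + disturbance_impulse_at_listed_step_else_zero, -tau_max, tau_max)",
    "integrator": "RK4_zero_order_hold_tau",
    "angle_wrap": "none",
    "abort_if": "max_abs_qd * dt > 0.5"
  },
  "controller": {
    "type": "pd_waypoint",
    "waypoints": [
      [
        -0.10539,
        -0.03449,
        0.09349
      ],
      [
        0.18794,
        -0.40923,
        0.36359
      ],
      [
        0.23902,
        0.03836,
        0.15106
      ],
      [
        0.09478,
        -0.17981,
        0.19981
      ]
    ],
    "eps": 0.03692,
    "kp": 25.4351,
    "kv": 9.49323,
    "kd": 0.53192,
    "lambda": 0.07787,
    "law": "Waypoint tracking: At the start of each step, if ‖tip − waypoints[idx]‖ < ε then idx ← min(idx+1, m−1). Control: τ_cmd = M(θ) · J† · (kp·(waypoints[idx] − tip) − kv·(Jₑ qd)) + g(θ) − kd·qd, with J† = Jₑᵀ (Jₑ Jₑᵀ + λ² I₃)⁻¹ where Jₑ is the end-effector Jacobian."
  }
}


{"k":1,"\u03b8":[-0.69807,0.57536,-0.27257],"qd":[0.35119,0.18565,-0.36872],"tip":[0.15213,0.23686,0.59861],"\u03c4":[3.61843,-0.27825,0.69536]}
{"k":2,"\u03b8":[-0.69119,0.57972,-0.27239],"qd":[0.34981,0.26451,0.29131],"tip":[0.14869,0.23763,0.59876],"\u03c4":[3.05769,-0.6215,0.22984]}
{"k":3,"\u03b8":[-0.6825,0.58745,-0.27496],"qd":[0.50645,0.49614,-0.45466],"tip":[0.14429,0.239,0.59856],"\u03c4":[2.85941,-0.92131,0.58955]}
{"k":4,"\u03b8":[-0.67328,0.59692,-0.27303],"qd":[0.42961,0.46622,0.54285],"tip":[0.13893,0.24084,0.59817],"\u03c4":[2.35338,-1.12857,-0.0417]}
{"k":5,"\u03b8":[-0.66261,0.60892,-0.27584],"qd":[0.62275,0.72104,-0.71744],"tip":[0.13305,0.24298,0.59747],"\u03c4":[2.36063,-1.34667,0.63523]}
{"k":6,"\u03b8":[-0.65204,0.62174,-0.27308],"qd":[0.44973,0.57721,0.8815],"tip":[0.12646,0.24537,0.59662],"\u03c4":[1.8075,-1.47337,-0.32514]}
{"k":7,"\u03b8":[-0.64029,0.63665,-0.2761],"qd":[0.70911,0.89947,-1.06452],"tip":[0.11961,0.24789,0.59547],"\u03c4":[2.01957,-1.65831,0.75829]}
{"k":8,"\u03b8":[-0.62927,0.65164,-0.27107],"qd":[0.41109,0.6197,1.43244],"tip":[0.11213,0.25054,0.5942],"\u03c4":[1.32639,-1.73291,-0.70841]}
{"k":9,"\u03b8":[-0.6168,0.66899,-0.27615],"qd":[0.81555,1.09786,-1.79048],"tip":[0.10469,0.25322,0.59257],"\u03c4":[1.8457,-1.91967,1.11577]}
{"k":10,"\u03b8":[-0.60605,0.68539,-0.26691],"qd":[0.28385,0.57011,2.53292],"tip":[0.09652,0.25597,0.59088],"\u03c4":[0.7966,-1.9424,-1.39453]}
{"k":11,"\u03b8":[-0.59288,0.7052,-0.27698],"qd":[1.0032,1.38721,-3.3272],"tip":[0.08878,0.2587,0.58871],"\u03c4":[1.89852,-2.16932,1.9484]}
{"k":12,"\u03b8":[-0.58322,0.72219,-0.25929],"qd":[-0.0019,0.36202,4.81041],"tip":[0.07994,0.26144,0.58662],"\u03c4":[0.05452,-2.11418,-2.74955]}
{"k":13,"\u03b8":[-0.56885,0.74504,-0.28038],"qd":[1.38459,1.89535,-6.57804],"tip":[0.07223,0.26414,0.58382],"\u03c4":[2.35099,-2.44058,3.77005]}
{"k":14,"\u03b8":[-0.56166,0.76133,-0.2448],"qd":[-0.61011,-0.15209,9.61009],"tip":[0.06253,0.26678,0.58137],"\u03c4":[-1.21975,-2.24367,-5.08549]}
{"k":15,"\u03b8":[-0.54733,0.78618,-0.26917],"qd":[1.94954,2.59254,-11.46525],"tip":[0.05473,0.26946,0.57796],"\u03c4":[3.20939,-2.74067,5.08549]}
{"k":16,"\u03b8":[-0.53632,0.80832,-0.26759],"qd":[-0.75755,-0.29453,10.97666],"tip":[0.04597,0.27201,0.57458],"\u03c4":[-1.71174,-2.40475,-5.08549]}
{"k":17,"\u03b8":[-0.52528,0.83138,-0.26712],"qd":[1.77959,2.50343,-10.28186],"tip":[0.03711,0.27448,0.57089],"\u03c4":[2.77284,-2.93038,5.08549]}
{"k":18,"\u03b8":[-0.51783,0.85206,-0.24094],"qd":[-0.95465,-0.30384,12.20891],"tip":[0.0274,0.27683,0.56707],"\u03c4":[-2.21867,-2.64106,-5.08549]}
{"k":19,"\u03b8":[-0.51082,0.87359,-0.21433],"qd":[1.58731,2.30845,-8.85832],"tip":[0.01767,0.27903,0.56288],"\u03c4":[2.32322,-3.09968,4.97866]}
{"k":20,"\u03b8":[-0.50733,0.89373,-0.16573],"qd":[-1.16504,-0.12148,12.9913],"tip":[0.00735,0.28097,0.55841],"\u03c4":[-2.67101,-2.943,-5.08549]}
{"k":21,"\u03b8":[-0.50462,0.91514,-0.11674],"qd":[1.37101,2.07716,-7.37103],"tip":[-0.00284,0.28269,0.55347],"\u03c4":[1.8635,-3.26363,4.12243]}
{"k":22,"\u03b8":[-0.50128,0.93892,-0.07965],"qd":[-0.9667,0.41811,10.49188],"tip":[-0.0124,0.28439,0.54803],"\u03c4":[-2.33232,-3.26411,-5.08549]}
{"k":23,"\u03b8":[-0.49452,0.96618,-0.07187],"qd":[1.56429,2.22186,-9.11225],"tip":[-0.02091,0.28633,0.54211],"\u03c4":[2.13463,-3.44045,5.08549]}
{"k":24,"\u03b8":[-0.49276,0.99132,-0.03076],"qd":[-1.30267,0.43664,12.51122],"tip":[-0.0303,0.28758,0.53595],"\u03c4":[-2.98147,-3.50586,-5.08549]}
{"k":25,"\u03b8":[-0.49301,1.01688,0.02063],"qd":[1.20455,1.94872,-6.67932],"tip":[-0.03982,0.28838,0.5294],"\u03c4":[1.42684,-3.59186,3.73102]}
{"k":26,"\u03b8":[-0.49091,1.04514,0.04811],"qd":[-0.92657,0.95823,8.9205],"tip":[-0.04828,0.28949,0.52243],"\u03c4":[-2.27318,-3.76032,-5.08549]}
{"k":27,"\u03b8":[-0.48359,1.07662,0.03527],"qd":[1.58154,2.15959,-9.69668],"tip":[-0.05545,0.2913,0.51509],"\u03c4":[2.02149,-3.74056,5.08549]}
{"k":28,"\u03b8":[-0.48127,1.10639,0.05652],"qd":[-1.26361,0.90798,11.18475],"tip":[-0.06347,0.2921,0.50753],"\u03c4":[-2.91732,-3.97346,-5.08549]}
{"k":29,"\u03b8":[-0.48094,1.13642,0.08928],"qd":[1.22157,1.97222,-7.28707],"tip":[-0.07167,0.29236,0.49965],"\u03c4":[1.33278,-3.90505,4.09466]}
{"k":30,"\u03b8":[-0.48013,1.16763,0.11345],"qd":[-1.06822,1.22457,9.17729],"tip":[-0.07931,0.29262,0.49147],"\u03c4":[-2.528,-4.18478,-5.08549]}
{"k":31,"\u03b8":[-0.47606,1.20073,0.11213],"qd":[1.4028,2.03861,-8.79675],"tip":[-0.08615,0.29336,0.48294],"\u03c4":[1.57057,-4.0406,4.97842]}
{"k":32,"\u03b8":[-0.47614,1.23315,0.13735],"qd":[-1.32775,1.2914,10.7039],"tip":[-0.09344,0.29306,0.47423],"\u03c4":[-2.95598,-4.40446,-5.08549]}
{"k":33,"\u03b8":[-0.47742,1.26635,0.16806],"qd":[1.12575,1.91928,-7.04576],"tip":[-0.10066,0.29228,0.46522]}
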